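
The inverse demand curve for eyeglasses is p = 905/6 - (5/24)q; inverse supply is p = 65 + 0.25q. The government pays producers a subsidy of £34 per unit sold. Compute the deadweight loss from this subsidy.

Pre-subsidy: 905/6 - (5/24)q = 65 + 0.25q gives q* = 2060/11 and p* = 1230/11.
With the subsidy, sellers receive ps = pb + 34 for each unit, where pb is the price buyers pay.
On the curves, pb = 905/6 - (5/24)q and ps = 65 + 0.25q; the wedge ps − pb = 34 gives 65 + 0.25q − (905/6 - (5/24)q) = 34, so q' = 2876/11.
Then pb = 905/6 − (5/24)·(2876/11) = 1060/11 and ps = 65 + 0.25·(2876/11) = 1434/11.
The subsidy expands output by 2876/11 − 2060/11 = 816/11 past the efficient level; on those units the gap between marginal cost and willingness to pay runs from 0 up to 34.
DWL = ½ × 34 × 816/11 = 13872/11.

Deadweight loss = 13872/11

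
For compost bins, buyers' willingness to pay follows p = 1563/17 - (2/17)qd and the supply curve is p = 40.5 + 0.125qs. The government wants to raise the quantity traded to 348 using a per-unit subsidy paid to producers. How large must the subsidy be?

At q = 348, from the demand curve buyers pay pb = 1563/17 − (2/17)·348 = 51; from the supply curve sellers need ps = 40.5 + 0.125·348 = 84.
The subsidy must fill the gap: s = ps − pb = 84 − 51 = 33.

Required subsidy s = 33 per unit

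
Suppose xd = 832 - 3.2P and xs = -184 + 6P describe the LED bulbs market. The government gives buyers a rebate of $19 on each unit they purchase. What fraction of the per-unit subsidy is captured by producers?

Pre-subsidy: 832 - 3.2P = -184 + 6P gives P* = 2540/23, x* = 11008/23.
With the rebate, buyers effectively pay Pb = Ps − 19, where Ps is the price sellers receive.
Demand in terms of Ps becomes xd = 832 − 3.2(Ps − 19) = 892.8 - 3.2Ps. Setting this equal to supply: 892.8 - 3.2Ps = -184 + 6Ps, so Ps = 2692/23.
Buyers pay Pb = 2692/23 − 19 = 2255/23; x' = -184 + 6·(2692/23) = 11920/23.
Buyers' price falls by P* − Pb = 2540/23 − 2255/23 = 285/23; sellers' price rises by Ps − P* = 2692/23 − 2540/23 = 152/23.
So producers capture (152/23)/19 = 8/23 of each unit of subsidy.

Producer share = 8/23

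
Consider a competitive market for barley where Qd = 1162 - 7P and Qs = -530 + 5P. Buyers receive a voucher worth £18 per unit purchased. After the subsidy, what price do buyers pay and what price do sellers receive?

Pre-subsidy: 1162 - 7P = -530 + 5P gives P* = 141, Q* = 175.
With the rebate, buyers effectively pay Pb = Ps − 18, where Ps is the price sellers receive.
Demand in terms of Ps becomes Qd = 1162 − 7(Ps − 18) = 1288 - 7Ps. Setting this equal to supply: 1288 - 7Ps = -530 + 5Ps, so Ps = 151.5.
Buyers pay Pb = 151.5 − 18 = 133.5; Q' = -530 + 5·151.5 = 227.5.

Buyers pay £133.5; sellers receive £151.5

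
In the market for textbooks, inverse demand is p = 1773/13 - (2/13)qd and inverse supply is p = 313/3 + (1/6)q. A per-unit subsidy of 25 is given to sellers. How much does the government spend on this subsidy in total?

Pre-subsidy: 1773/13 - (2/13)q = 313/3 + (1/6)q gives q* = 100 and p* = 121.
With the subsidy, sellers receive ps = pb + 25 for each unit, where pb is the price buyers pay.
On the curves, pb = 1773/13 - (2/13)q and ps = 313/3 + (1/6)q; the wedge ps − pb = 25 gives 313/3 + (1/6)q − (1773/13 - (2/13)q) = 25, so q' = 178.
Then pb = 1773/13 − (2/13)·178 = 109 and ps = 313/3 + (1/6)·178 = 134.
Government outlay = subsidy × quantity = 25 × 178 = 4450.

Government cost = 4450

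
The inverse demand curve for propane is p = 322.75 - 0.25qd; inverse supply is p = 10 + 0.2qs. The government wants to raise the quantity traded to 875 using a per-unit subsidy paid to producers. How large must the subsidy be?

Required subsidy s = 81 per unit

At q = 875, from the demand curve buyers pay pb = 322.75 − 0.25·875 = 104; from the supply curve sellers need ps = 10 + 0.2·875 = 185.
The subsidy must fill the gap: s = ps − pb = 185 − 104 = 81.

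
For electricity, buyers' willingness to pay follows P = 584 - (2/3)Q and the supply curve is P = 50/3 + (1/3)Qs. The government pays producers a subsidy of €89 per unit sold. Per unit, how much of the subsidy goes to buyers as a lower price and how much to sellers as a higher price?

Pre-subsidy: 584 - (2/3)Q = 50/3 + (1/3)Q gives Q* = 1702/3 and P* = 1852/9.
With the subsidy, sellers receive Ps = Pb + 89 for each unit, where Pb is the price buyers pay.
On the curves, Pb = 584 - (2/3)Q and Ps = 50/3 + (1/3)Q; the wedge Ps − Pb = 89 gives 50/3 + (1/3)Q − (584 - (2/3)Q) = 89, so Q' = 1969/3.
Then Pb = 584 − (2/3)·(1969/3) = 1318/9 and Ps = 50/3 + (1/3)·(1969/3) = 2119/9.
Buyers' price falls by P* − Pb = 1852/9 − 1318/9 = 178/3; sellers' price rises by Ps − P* = 2119/9 − 1852/9 = 89/3.

Buyers gain 178/3 per unit; sellers gain 89/3 per unit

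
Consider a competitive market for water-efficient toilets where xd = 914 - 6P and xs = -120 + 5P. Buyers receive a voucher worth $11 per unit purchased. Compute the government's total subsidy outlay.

Government cost = $4180

Pre-subsidy: 914 - 6P = -120 + 5P gives P* = 94, x* = 350.
With the rebate, buyers effectively pay Pb = Ps − 11, where Ps is the price sellers receive.
Demand in terms of Ps becomes xd = 914 − 6(Ps − 11) = 980 - 6Ps. Setting this equal to supply: 980 - 6Ps = -120 + 5Ps, so Ps = 100.
Buyers pay Pb = 100 − 11 = 89; x' = -120 + 5·100 = 380.
Government outlay = subsidy × quantity = 11 × 380 = 4180.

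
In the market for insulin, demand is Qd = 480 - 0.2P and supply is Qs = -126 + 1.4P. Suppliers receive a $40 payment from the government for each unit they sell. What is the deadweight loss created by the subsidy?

Pre-subsidy: 480 - 0.2P = -126 + 1.4P gives P* = 378.75, Q* = 404.25.
With the subsidy, sellers receive Ps = Pb + 40 for each unit, where Pb is the price buyers pay.
Supply in terms of Pb becomes Qs = -126 + 1.4(Pb + 40) = -70 + 1.4Pb. Setting this equal to demand: 480 - 0.2Pb = -70 + 1.4Pb, so Pb = 343.75.
Sellers receive Ps = 343.75 + 40 = 383.75; Q' = 480 − 0.2·343.75 = 411.25.
The subsidy expands output by 411.25 − 404.25 = 7 past the efficient level; on those units the gap between marginal cost and willingness to pay runs from 0 up to 40.
DWL = ½ × 40 × 7 = 140.

Deadweight loss = $140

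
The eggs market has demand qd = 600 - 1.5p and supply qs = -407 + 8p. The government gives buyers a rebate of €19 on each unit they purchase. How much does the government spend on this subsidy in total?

Government cost = €8835

Pre-subsidy: 600 - 1.5p = -407 + 8p gives p* = 106, q* = 441.
With the rebate, buyers effectively pay pb = ps − 19, where ps is the price sellers receive.
Demand in terms of ps becomes qd = 600 − 1.5(ps − 19) = 628.5 - 1.5ps. Setting this equal to supply: 628.5 - 1.5ps = -407 + 8ps, so ps = 109.
Buyers pay pb = 109 − 19 = 90; q' = -407 + 8·109 = 465.
Government outlay = subsidy × quantity = 19 × 465 = 8835.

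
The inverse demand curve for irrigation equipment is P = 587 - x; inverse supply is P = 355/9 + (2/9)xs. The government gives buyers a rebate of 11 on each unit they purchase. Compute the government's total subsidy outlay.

Government cost = 5027

Pre-subsidy: 587 - x = 355/9 + (2/9)x gives x* = 448 and P* = 139.
With the rebate, buyers effectively pay Pb = Ps − 11, where Ps is the price sellers receive.
On the curves, Pb = 587 - x and Ps = 355/9 + (2/9)x; the wedge Ps − Pb = 11 gives 355/9 + (2/9)x − (587 - x) = 11, so x' = 457.
Then Pb = 587 − 1·457 = 130 and Ps = 355/9 + (2/9)·457 = 141.
Government outlay = subsidy × quantity = 11 × 457 = 5027.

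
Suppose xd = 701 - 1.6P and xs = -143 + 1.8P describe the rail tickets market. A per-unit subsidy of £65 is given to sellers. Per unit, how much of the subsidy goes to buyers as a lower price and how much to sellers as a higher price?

Buyers gain 585/17 per unit; sellers gain 520/17 per unit

Pre-subsidy: 701 - 1.6P = -143 + 1.8P gives P* = 4220/17, x* = 5165/17.
With the subsidy, sellers receive Ps = Pb + 65 for each unit, where Pb is the price buyers pay.
Supply in terms of Pb becomes xs = -143 + 1.8(Pb + 65) = -26 + 1.8Pb. Setting this equal to demand: 701 - 1.6Pb = -26 + 1.8Pb, so Pb = 3635/17.
Sellers receive Ps = 3635/17 + 65 = 4740/17; x' = 701 − 1.6·(3635/17) = 6101/17.
Buyers' price falls by P* − Pb = 4220/17 − 3635/17 = 585/17; sellers' price rises by Ps − P* = 4740/17 − 4220/17 = 520/17.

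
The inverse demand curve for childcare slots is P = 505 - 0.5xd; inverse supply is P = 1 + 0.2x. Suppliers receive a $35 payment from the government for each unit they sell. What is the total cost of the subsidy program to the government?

Pre-subsidy: 505 - 0.5x = 1 + 0.2x gives x* = 720 and P* = 145.
With the subsidy, sellers receive Ps = Pb + 35 for each unit, where Pb is the price buyers pay.
On the curves, Pb = 505 - 0.5x and Ps = 1 + 0.2x; the wedge Ps − Pb = 35 gives 1 + 0.2x − (505 - 0.5x) = 35, so x' = 770.
Then Pb = 505 − 0.5·770 = 120 and Ps = 1 + 0.2·770 = 155.
Government outlay = subsidy × quantity = 35 × 770 = 26950.

Government cost = $26950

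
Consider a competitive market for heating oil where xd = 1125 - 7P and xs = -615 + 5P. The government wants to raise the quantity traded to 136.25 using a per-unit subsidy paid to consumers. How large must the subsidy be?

At x = 136.25, invert demand for the buyer price: Pb = (1125 − 136.25)/7 = 141.25; invert supply for the seller price: Ps = (136.25 − (-615))/5 = 150.25.
The subsidy must fill the gap: s = Ps − Pb = 150.25 − 141.25 = 9.

Required subsidy s = 9 per unit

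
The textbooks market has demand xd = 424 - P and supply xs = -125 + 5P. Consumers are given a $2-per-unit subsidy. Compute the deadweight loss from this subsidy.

Deadweight loss = 5/3

Pre-subsidy: 424 - P = -125 + 5P gives P* = 91.5, x* = 332.5.
With the rebate, buyers effectively pay Pb = Ps − 2, where Ps is the price sellers receive.
Demand in terms of Ps becomes xd = 424 − 1(Ps − 2) = 426 - Ps. Setting this equal to supply: 426 - Ps = -125 + 5Ps, so Ps = 551/6.
Buyers pay Pb = 551/6 − 2 = 539/6; x' = -125 + 5·(551/6) = 2005/6.
The subsidy expands output by 2005/6 − 332.5 = 5/3 past the efficient level; on those units the gap between marginal cost and willingness to pay runs from 0 up to 2.
DWL = ½ × 2 × 5/3 = 5/3.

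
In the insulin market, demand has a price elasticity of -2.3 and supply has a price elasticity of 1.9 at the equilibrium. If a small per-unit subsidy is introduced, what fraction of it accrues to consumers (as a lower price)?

For a small subsidy around the equilibrium, the benefit split depends on the relative slopes, which at a point are proportional to the elasticities.
Buyer share = εs/(εs + |εd|) = 1.9/(1.9 + 2.3) = 19/42; seller share = |εd|/(εs + |εd|) = 23/42.

Consumer share = 19/42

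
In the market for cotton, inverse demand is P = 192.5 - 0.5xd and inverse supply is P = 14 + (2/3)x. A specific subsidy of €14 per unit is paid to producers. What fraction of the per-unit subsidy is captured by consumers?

Consumer share = 3/7

Pre-subsidy: 192.5 - 0.5x = 14 + (2/3)x gives x* = 153 and P* = 116.
With the subsidy, sellers receive Ps = Pb + 14 for each unit, where Pb is the price buyers pay.
On the curves, Pb = 192.5 - 0.5x and Ps = 14 + (2/3)x; the wedge Ps − Pb = 14 gives 14 + (2/3)x − (192.5 - 0.5x) = 14, so x' = 165.
Then Pb = 192.5 − 0.5·165 = 110 and Ps = 14 + (2/3)·165 = 124.
Buyers' price falls by P* − Pb = 116 − 110 = 6; sellers' price rises by Ps − P* = 124 − 116 = 8.
So consumers capture 6/14 = 3/7 of each unit of subsidy.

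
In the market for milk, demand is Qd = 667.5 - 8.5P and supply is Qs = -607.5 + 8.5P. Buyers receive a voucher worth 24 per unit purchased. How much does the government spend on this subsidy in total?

Pre-subsidy: 667.5 - 8.5P = -607.5 + 8.5P gives P* = 75, Q* = 30.
With the rebate, buyers effectively pay Pb = Ps − 24, where Ps is the price sellers receive.
Demand in terms of Ps becomes Qd = 667.5 − 8.5(Ps − 24) = 871.5 - 8.5Ps. Setting this equal to supply: 871.5 - 8.5Ps = -607.5 + 8.5Ps, so Ps = 87.
Buyers pay Pb = 87 − 24 = 63; Q' = -607.5 + 8.5·87 = 132.
Government outlay = subsidy × quantity = 24 × 132 = 3168.

Government cost = 3168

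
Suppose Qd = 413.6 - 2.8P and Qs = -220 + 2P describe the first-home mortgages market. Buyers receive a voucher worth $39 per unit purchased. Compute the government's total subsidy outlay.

Government cost = $3490.5

Pre-subsidy: 413.6 - 2.8P = -220 + 2P gives P* = 132, Q* = 44.
With the rebate, buyers effectively pay Pb = Ps − 39, where Ps is the price sellers receive.
Demand in terms of Ps becomes Qd = 413.6 − 2.8(Ps − 39) = 522.8 - 2.8Ps. Setting this equal to supply: 522.8 - 2.8Ps = -220 + 2Ps, so Ps = 154.75.
Buyers pay Pb = 154.75 − 39 = 115.75; Q' = -220 + 2·154.75 = 89.5.
Government outlay = subsidy × quantity = 39 × 89.5 = 3490.5.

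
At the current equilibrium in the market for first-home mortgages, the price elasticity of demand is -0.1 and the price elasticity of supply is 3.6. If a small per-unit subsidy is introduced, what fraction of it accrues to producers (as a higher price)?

For a small subsidy around the equilibrium, the benefit split depends on the relative slopes, which at a point are proportional to the elasticities.
Buyer share = εs/(εs + |εd|) = 3.6/(3.6 + 0.1) = 36/37; seller share = |εd|/(εs + |εd|) = 1/37.
So producers capture 1/37 of the subsidy.

Producer share = 1/37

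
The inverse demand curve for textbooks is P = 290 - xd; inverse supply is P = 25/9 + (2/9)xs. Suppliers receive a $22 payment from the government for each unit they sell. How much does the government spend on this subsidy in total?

Government cost = $5566

Pre-subsidy: 290 - x = 25/9 + (2/9)x gives x* = 235 and P* = 55.
With the subsidy, sellers receive Ps = Pb + 22 for each unit, where Pb is the price buyers pay.
On the curves, Pb = 290 - x and Ps = 25/9 + (2/9)x; the wedge Ps − Pb = 22 gives 25/9 + (2/9)x − (290 - x) = 22, so x' = 253.
Then Pb = 290 − 1·253 = 37 and Ps = 25/9 + (2/9)·253 = 59.
Government outlay = subsidy × quantity = 22 × 253 = 5566.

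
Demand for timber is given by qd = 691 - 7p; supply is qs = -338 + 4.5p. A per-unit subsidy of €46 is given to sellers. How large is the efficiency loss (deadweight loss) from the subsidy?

Deadweight loss = €2898

Pre-subsidy: 691 - 7p = -338 + 4.5p gives p* = 2058/23, q* = 1487/23.
With the subsidy, sellers receive ps = pb + 46 for each unit, where pb is the price buyers pay.
Supply in terms of pb becomes qs = -338 + 4.5(pb + 46) = -131 + 4.5pb. Setting this equal to demand: 691 - 7pb = -131 + 4.5pb, so pb = 1644/23.
Sellers receive ps = 1644/23 + 46 = 2702/23; q' = 691 − 7·(1644/23) = 4385/23.
The subsidy expands output by 4385/23 − 1487/23 = 126 past the efficient level; on those units the gap between marginal cost and willingness to pay runs from 0 up to 46.
DWL = ½ × 46 × 126 = 2898.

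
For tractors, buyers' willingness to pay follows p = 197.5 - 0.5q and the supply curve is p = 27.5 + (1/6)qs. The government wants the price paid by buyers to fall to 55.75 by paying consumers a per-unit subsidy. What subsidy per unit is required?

At a buyer price of 55.75, quantity demanded is 395 − 2·55.75 = 283.5.
Sellers supply 283.5 only when they receive ps = 27.5 + (1/6)·283.5 = 74.75.
s = ps − pb = 74.75 − 55.75 = 19.

Required subsidy s = 19 per unit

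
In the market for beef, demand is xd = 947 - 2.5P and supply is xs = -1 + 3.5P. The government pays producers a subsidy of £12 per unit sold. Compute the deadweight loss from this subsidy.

Deadweight loss = £105

Pre-subsidy: 947 - 2.5P = -1 + 3.5P gives P* = 158, x* = 552.
With the subsidy, sellers receive Ps = Pb + 12 for each unit, where Pb is the price buyers pay.
Supply in terms of Pb becomes xs = -1 + 3.5(Pb + 12) = 41 + 3.5Pb. Setting this equal to demand: 947 - 2.5Pb = 41 + 3.5Pb, so Pb = 151.
Sellers receive Ps = 151 + 12 = 163; x' = 947 − 2.5·151 = 569.5.
The subsidy expands output by 569.5 − 552 = 17.5 past the efficient level; on those units the gap between marginal cost and willingness to pay runs from 0 up to 12.
DWL = ½ × 12 × 17.5 = 105.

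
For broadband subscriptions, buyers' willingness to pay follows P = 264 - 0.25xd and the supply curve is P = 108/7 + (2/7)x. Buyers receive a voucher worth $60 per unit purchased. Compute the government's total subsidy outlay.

Pre-subsidy: 264 - 0.25x = 108/7 + (2/7)x gives x* = 464 and P* = 148.
With the rebate, buyers effectively pay Pb = Ps − 60, where Ps is the price sellers receive.
On the curves, Pb = 264 - 0.25x and Ps = 108/7 + (2/7)x; the wedge Ps − Pb = 60 gives 108/7 + (2/7)x − (264 - 0.25x) = 60, so x' = 576.
Then Pb = 264 − 0.25·576 = 120 and Ps = 108/7 + (2/7)·576 = 180.
Government outlay = subsidy × quantity = 60 × 576 = 34560.

Government cost = $34560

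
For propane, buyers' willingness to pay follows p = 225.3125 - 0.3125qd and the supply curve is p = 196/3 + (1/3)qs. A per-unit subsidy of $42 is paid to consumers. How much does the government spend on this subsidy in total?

Pre-subsidy: 225.3125 - 0.3125q = 196/3 + (1/3)q gives q* = 7679/31 and p* = 4585/31.
With the rebate, buyers effectively pay pb = ps − 42, where ps is the price sellers receive.
On the curves, pb = 225.3125 - 0.3125q and ps = 196/3 + (1/3)q; the wedge ps − pb = 42 gives 196/3 + (1/3)q − (225.3125 - 0.3125q) = 42, so q' = 9695/31.
Then pb = 225.3125 − 0.3125·(9695/31) = 3955/31 and ps = 196/3 + (1/3)·(9695/31) = 5257/31.
Government outlay = subsidy × quantity = 42 × 9695/31 = 407190/31.

Government cost = 407190/31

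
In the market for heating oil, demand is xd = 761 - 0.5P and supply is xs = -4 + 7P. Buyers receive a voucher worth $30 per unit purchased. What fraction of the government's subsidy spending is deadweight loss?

DWL / government spending = 7/724

Pre-subsidy: 761 - 0.5P = -4 + 7P gives P* = 102, x* = 710.
With the rebate, buyers effectively pay Pb = Ps − 30, where Ps is the price sellers receive.
Demand in terms of Ps becomes xd = 761 − 0.5(Ps − 30) = 776 - 0.5Ps. Setting this equal to supply: 776 - 0.5Ps = -4 + 7Ps, so Ps = 104.
Buyers pay Pb = 104 − 30 = 74; x' = -4 + 7·104 = 724.
ΔCS = ½(710 + 724)(102 − 74) = 20076; ΔPS = ½(710 + 724)(104 − 102) = 1434.
Government spending = 30 × 724 = 21720.
DWL = ½ × 30 × (724 − 710) = 210; fraction = 210 / 21720 = 7/724.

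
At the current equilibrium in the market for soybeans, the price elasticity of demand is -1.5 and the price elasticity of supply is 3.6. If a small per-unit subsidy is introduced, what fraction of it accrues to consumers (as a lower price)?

Consumer share = 12/17

For a small subsidy around the equilibrium, the benefit split depends on the relative slopes, which at a point are proportional to the elasticities.
Buyer share = εs/(εs + |εd|) = 3.6/(3.6 + 1.5) = 12/17; seller share = |εd|/(εs + |εd|) = 5/17.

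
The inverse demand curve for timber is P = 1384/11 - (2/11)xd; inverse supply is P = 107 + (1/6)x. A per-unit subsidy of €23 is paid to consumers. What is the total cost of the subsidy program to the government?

Government cost = €2760

Pre-subsidy: 1384/11 - (2/11)x = 107 + (1/6)x gives x* = 54 and P* = 116.
With the rebate, buyers effectively pay Pb = Ps − 23, where Ps is the price sellers receive.
On the curves, Pb = 1384/11 - (2/11)x and Ps = 107 + (1/6)x; the wedge Ps − Pb = 23 gives 107 + (1/6)x − (1384/11 - (2/11)x) = 23, so x' = 120.
Then Pb = 1384/11 − (2/11)·120 = 104 and Ps = 107 + (1/6)·120 = 127.
Government outlay = subsidy × quantity = 23 × 120 = 2760.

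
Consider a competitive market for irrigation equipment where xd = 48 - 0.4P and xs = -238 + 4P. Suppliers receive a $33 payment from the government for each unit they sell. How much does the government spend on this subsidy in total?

Pre-subsidy: 48 - 0.4P = -238 + 4P gives P* = 65, x* = 22.
With the subsidy, sellers receive Ps = Pb + 33 for each unit, where Pb is the price buyers pay.
Supply in terms of Pb becomes xs = -238 + 4(Pb + 33) = -106 + 4Pb. Setting this equal to demand: 48 - 0.4Pb = -106 + 4Pb, so Pb = 35.
Sellers receive Ps = 35 + 33 = 68; x' = 48 − 0.4·35 = 34.
Government outlay = subsidy × quantity = 33 × 34 = 1122.

Government cost = $1122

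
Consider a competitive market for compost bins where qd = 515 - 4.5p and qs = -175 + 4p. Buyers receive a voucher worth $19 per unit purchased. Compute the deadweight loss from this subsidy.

Pre-subsidy: 515 - 4.5p = -175 + 4p gives p* = 1380/17, q* = 2545/17.
With the rebate, buyers effectively pay pb = ps − 19, where ps is the price sellers receive.
Demand in terms of ps becomes qd = 515 − 4.5(ps − 19) = 600.5 - 4.5ps. Setting this equal to supply: 600.5 - 4.5ps = -175 + 4ps, so ps = 1551/17.
Buyers pay pb = 1551/17 − 19 = 1228/17; q' = -175 + 4·(1551/17) = 3229/17.
The subsidy expands output by 3229/17 − 2545/17 = 684/17 past the efficient level; on those units the gap between marginal cost and willingness to pay runs from 0 up to 19.
DWL = ½ × 19 × 684/17 = 6498/17.

Deadweight loss = 6498/17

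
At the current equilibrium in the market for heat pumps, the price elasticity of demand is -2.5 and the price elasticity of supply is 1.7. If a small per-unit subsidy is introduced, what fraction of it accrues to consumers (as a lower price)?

For a small subsidy around the equilibrium, the benefit split depends on the relative slopes, which at a point are proportional to the elasticities.
Buyer share = εs/(εs + |εd|) = 1.7/(1.7 + 2.5) = 17/42; seller share = |εd|/(εs + |εd|) = 25/42.

Consumer share = 17/42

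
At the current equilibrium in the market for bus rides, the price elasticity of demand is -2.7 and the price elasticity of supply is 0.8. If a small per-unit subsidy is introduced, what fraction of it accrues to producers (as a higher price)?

Producer share = 27/35

For a small subsidy around the equilibrium, the benefit split depends on the relative slopes, which at a point are proportional to the elasticities.
Buyer share = εs/(εs + |εd|) = 0.8/(0.8 + 2.7) = 8/35; seller share = |εd|/(εs + |εd|) = 27/35.
So producers capture 27/35 of the subsidy.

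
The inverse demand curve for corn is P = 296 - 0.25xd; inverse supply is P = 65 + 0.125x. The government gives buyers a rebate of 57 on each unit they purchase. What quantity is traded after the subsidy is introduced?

Pre-subsidy: 296 - 0.25x = 65 + 0.125x gives x* = 616 and P* = 142.
With the rebate, buyers effectively pay Pb = Ps − 57, where Ps is the price sellers receive.
On the curves, Pb = 296 - 0.25x and Ps = 65 + 0.125x; the wedge Ps − Pb = 57 gives 65 + 0.125x − (296 - 0.25x) = 57, so x' = 768.
Then Pb = 296 − 0.25·768 = 104 and Ps = 65 + 0.125·768 = 161.

x' = 768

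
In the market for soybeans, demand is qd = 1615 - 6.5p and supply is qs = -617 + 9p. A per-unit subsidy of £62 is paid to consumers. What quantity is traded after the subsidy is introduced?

Pre-subsidy: 1615 - 6.5p = -617 + 9p gives p* = 144, q* = 679.
With the rebate, buyers effectively pay pb = ps − 62, where ps is the price sellers receive.
Demand in terms of ps becomes qd = 1615 − 6.5(ps − 62) = 2018 - 6.5ps. Setting this equal to supply: 2018 - 6.5ps = -617 + 9ps, so ps = 170.
Buyers pay pb = 170 − 62 = 108; q' = -617 + 9·170 = 913.

q' = 913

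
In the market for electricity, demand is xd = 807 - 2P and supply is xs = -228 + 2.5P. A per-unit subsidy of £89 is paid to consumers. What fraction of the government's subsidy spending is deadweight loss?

DWL / government spending = 445/4013

Pre-subsidy: 807 - 2P = -228 + 2.5P gives P* = 230, x* = 347.
With the rebate, buyers effectively pay Pb = Ps − 89, where Ps is the price sellers receive.
Demand in terms of Ps becomes xd = 807 − 2(Ps − 89) = 985 - 2Ps. Setting this equal to supply: 985 - 2Ps = -228 + 2.5Ps, so Ps = 2426/9.
Buyers pay Pb = 2426/9 − 89 = 1625/9; x' = -228 + 2.5·(2426/9) = 4013/9.
ΔCS = ½(347 + 4013/9)(230 − 1625/9) = 1587760/81; ΔPS = ½(347 + 4013/9)(2426/9 − 230) = 1270208/81.
Government spending = 89 × 4013/9 = 357157/9.
DWL = ½ × 89 × (4013/9 − 347) = 39605/9; fraction = (39605/9) / (357157/9) = 445/4013.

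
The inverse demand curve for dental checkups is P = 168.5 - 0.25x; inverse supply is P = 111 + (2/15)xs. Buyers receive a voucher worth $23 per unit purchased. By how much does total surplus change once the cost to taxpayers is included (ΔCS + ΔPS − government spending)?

Net change in total surplus = -$690

Pre-subsidy: 168.5 - 0.25x = 111 + (2/15)x gives x* = 150 and P* = 131.
With the rebate, buyers effectively pay Pb = Ps − 23, where Ps is the price sellers receive.
On the curves, Pb = 168.5 - 0.25x and Ps = 111 + (2/15)x; the wedge Ps − Pb = 23 gives 111 + (2/15)x − (168.5 - 0.25x) = 23, so x' = 210.
Then Pb = 168.5 − 0.25·210 = 116 and Ps = 111 + (2/15)·210 = 139.
ΔCS = ½(150 + 210)(131 − 116) = 2700; ΔPS = ½(150 + 210)(139 − 131) = 1440.
Government spending = 23 × 210 = 4830.
Net change = 2700 + 1440 − 4830 = -690. The loss equals the DWL triangle ½·23·60.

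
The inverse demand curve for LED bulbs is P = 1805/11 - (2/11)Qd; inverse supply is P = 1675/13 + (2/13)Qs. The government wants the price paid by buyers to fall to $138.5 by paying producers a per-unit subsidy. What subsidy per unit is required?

Required subsidy s = $12 per unit

At a buyer price of 138.5, quantity demanded is 902.5 − 5.5·138.5 = 140.75.
Sellers supply 140.75 only when they receive Ps = 1675/13 + (2/13)·140.75 = 150.5.
s = Ps − Pb = 150.5 − 138.5 = 12.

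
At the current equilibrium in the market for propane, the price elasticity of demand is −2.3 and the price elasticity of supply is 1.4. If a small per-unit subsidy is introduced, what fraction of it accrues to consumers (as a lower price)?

Consumer share = 14/37

For a small subsidy around the equilibrium, the benefit split depends on the relative slopes, which at a point are proportional to the elasticities.
Buyer share = εs/(εs + |εd|) = 1.4/(1.4 + 2.3) = 14/37; seller share = |εd|/(εs + |εd|) = 23/37.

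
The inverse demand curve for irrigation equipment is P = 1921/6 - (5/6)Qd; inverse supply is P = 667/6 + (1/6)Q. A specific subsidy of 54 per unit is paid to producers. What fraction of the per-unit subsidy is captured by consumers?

Pre-subsidy: 1921/6 - (5/6)Q = 667/6 + (1/6)Q gives Q* = 209 and P* = 146.
With the subsidy, sellers receive Ps = Pb + 54 for each unit, where Pb is the price buyers pay.
On the curves, Pb = 1921/6 - (5/6)Q and Ps = 667/6 + (1/6)Q; the wedge Ps − Pb = 54 gives 667/6 + (1/6)Q − (1921/6 - (5/6)Q) = 54, so Q' = 263.
Then Pb = 1921/6 − (5/6)·263 = 101 and Ps = 667/6 + (1/6)·263 = 155.
Buyers' price falls by P* − Pb = 146 − 101 = 45; sellers' price rises by Ps − P* = 155 − 146 = 9.
So consumers capture 45/54 = 5/6 of each unit of subsidy.

Consumer share = 5/6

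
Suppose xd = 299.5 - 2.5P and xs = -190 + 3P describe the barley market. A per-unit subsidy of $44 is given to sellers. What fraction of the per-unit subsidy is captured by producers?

Producer share = 5/11

Pre-subsidy: 299.5 - 2.5P = -190 + 3P gives P* = 89, x* = 77.
With the subsidy, sellers receive Ps = Pb + 44 for each unit, where Pb is the price buyers pay.
Supply in terms of Pb becomes xs = -190 + 3(Pb + 44) = -58 + 3Pb. Setting this equal to demand: 299.5 - 2.5Pb = -58 + 3Pb, so Pb = 65.
Sellers receive Ps = 65 + 44 = 109; x' = 299.5 − 2.5·65 = 137.
Buyers' price falls by P* − Pb = 89 − 65 = 24; sellers' price rises by Ps − P* = 109 − 89 = 20.
So producers capture 20/44 = 5/11 of each unit of subsidy.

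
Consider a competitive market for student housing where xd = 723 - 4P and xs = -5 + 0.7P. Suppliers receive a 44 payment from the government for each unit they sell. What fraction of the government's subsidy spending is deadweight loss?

Pre-subsidy: 723 - 4P = -5 + 0.7P gives P* = 7280/47, x* = 4861/47.
With the subsidy, sellers receive Ps = Pb + 44 for each unit, where Pb is the price buyers pay.
Supply in terms of Pb becomes xs = -5 + 0.7(Pb + 44) = 25.8 + 0.7Pb. Setting this equal to demand: 723 - 4Pb = 25.8 + 0.7Pb, so Pb = 6972/47.
Sellers receive Ps = 6972/47 + 44 = 9040/47; x' = 723 − 4·(6972/47) = 6093/47.
ΔCS = ½(4861/47 + 6093/47)(7280/47 − 6972/47) = 1686916/2209; ΔPS = ½(4861/47 + 6093/47)(9040/47 − 7280/47) = 9639520/2209.
Government spending = 44 × 6093/47 = 268092/47.
DWL = ½ × 44 × (6093/47 − 4861/47) = 27104/47; fraction = (27104/47) / (268092/47) = 616/6093.

DWL / government spending = 616/6093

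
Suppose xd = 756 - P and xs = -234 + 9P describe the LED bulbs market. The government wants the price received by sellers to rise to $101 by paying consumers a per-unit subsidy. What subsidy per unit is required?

Required subsidy s = $20 per unit

At a seller price of 101, quantity supplied is -234 + 9·101 = 675.
Buyers absorb 675 only when they pay Pb with 756 − 1·Pb = 675, i.e. Pb = 81.
s = Ps − Pb = 101 − 81 = 20.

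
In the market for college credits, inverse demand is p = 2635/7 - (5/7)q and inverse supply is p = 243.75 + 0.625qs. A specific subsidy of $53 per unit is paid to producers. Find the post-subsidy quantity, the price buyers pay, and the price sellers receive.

Pre-subsidy: 2635/7 - (5/7)q = 243.75 + 0.625q gives q* = 1486/15 and p* = 917/3.
With the subsidy, sellers receive ps = pb + 53 for each unit, where pb is the price buyers pay.
On the curves, pb = 2635/7 - (5/7)q and ps = 243.75 + 0.625q; the wedge ps − pb = 53 gives 243.75 + 0.625q − (2635/7 - (5/7)q) = 53, so q' = 138.64.
Then pb = 2635/7 − (5/7)·138.64 = 277.4 and ps = 243.75 + 0.625·138.64 = 330.4.

q' = 138.64; buyers pay $277.4; sellers receive $330.4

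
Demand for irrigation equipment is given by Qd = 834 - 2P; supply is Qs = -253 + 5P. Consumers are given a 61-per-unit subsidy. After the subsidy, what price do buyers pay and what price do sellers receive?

Pre-subsidy: 834 - 2P = -253 + 5P gives P* = 1087/7, Q* = 3664/7.
With the rebate, buyers effectively pay Pb = Ps − 61, where Ps is the price sellers receive.
Demand in terms of Ps becomes Qd = 834 − 2(Ps − 61) = 956 - 2Ps. Setting this equal to supply: 956 - 2Ps = -253 + 5Ps, so Ps = 1209/7.
Buyers pay Pb = 1209/7 − 61 = 782/7; Q' = -253 + 5·(1209/7) = 4274/7.

Buyers pay 782/7; sellers receive 1209/7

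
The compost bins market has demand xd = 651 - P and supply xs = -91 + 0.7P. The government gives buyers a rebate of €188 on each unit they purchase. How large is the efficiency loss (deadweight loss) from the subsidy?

Deadweight loss = 123704/17

Pre-subsidy: 651 - P = -91 + 0.7P gives P* = 7420/17, x* = 3647/17.
With the rebate, buyers effectively pay Pb = Ps − 188, where Ps is the price sellers receive.
Demand in terms of Ps becomes xd = 651 − 1(Ps − 188) = 839 - Ps. Setting this equal to supply: 839 - Ps = -91 + 0.7Ps, so Ps = 9300/17.
Buyers pay Pb = 9300/17 − 188 = 6104/17; x' = -91 + 0.7·(9300/17) = 4963/17.
The subsidy expands output by 4963/17 − 3647/17 = 1316/17 past the efficient level; on those units the gap between marginal cost and willingness to pay runs from 0 up to 188.
DWL = ½ × 188 × 1316/17 = 123704/17.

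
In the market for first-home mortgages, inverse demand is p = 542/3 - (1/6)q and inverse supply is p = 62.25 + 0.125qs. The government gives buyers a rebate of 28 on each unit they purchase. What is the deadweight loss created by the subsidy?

Deadweight loss = 1344

Pre-subsidy: 542/3 - (1/6)q = 62.25 + 0.125q gives q* = 406 and p* = 113.
With the rebate, buyers effectively pay pb = ps − 28, where ps is the price sellers receive.
On the curves, pb = 542/3 - (1/6)q and ps = 62.25 + 0.125q; the wedge ps − pb = 28 gives 62.25 + 0.125q − (542/3 - (1/6)q) = 28, so q' = 502.
Then pb = 542/3 − (1/6)·502 = 97 and ps = 62.25 + 0.125·502 = 125.
The subsidy expands output by 502 − 406 = 96 past the efficient level; on those units the gap between marginal cost and willingness to pay runs from 0 up to 28.
DWL = ½ × 28 × 96 = 1344.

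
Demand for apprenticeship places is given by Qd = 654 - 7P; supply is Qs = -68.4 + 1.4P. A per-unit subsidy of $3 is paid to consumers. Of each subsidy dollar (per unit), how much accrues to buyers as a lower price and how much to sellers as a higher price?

Buyers gain $0.5 per unit; sellers gain $2.5 per unit

Pre-subsidy: 654 - 7P = -68.4 + 1.4P gives P* = 86, Q* = 52.
With the rebate, buyers effectively pay Pb = Ps − 3, where Ps is the price sellers receive.
Demand in terms of Ps becomes Qd = 654 − 7(Ps − 3) = 675 - 7Ps. Setting this equal to supply: 675 - 7Ps = -68.4 + 1.4Ps, so Ps = 88.5.
Buyers pay Pb = 88.5 − 3 = 85.5; Q' = -68.4 + 1.4·88.5 = 55.5.
Buyers' price falls by P* − Pb = 86 − 85.5 = 0.5; sellers' price rises by Ps − P* = 88.5 − 86 = 2.5.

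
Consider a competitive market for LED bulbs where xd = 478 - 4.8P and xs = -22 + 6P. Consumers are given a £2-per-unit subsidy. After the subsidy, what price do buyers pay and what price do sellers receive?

Buyers pay 1220/27; sellers receive 1274/27

Pre-subsidy: 478 - 4.8P = -22 + 6P gives P* = 1250/27, x* = 2302/9.
With the rebate, buyers effectively pay Pb = Ps − 2, where Ps is the price sellers receive.
Demand in terms of Ps becomes xd = 478 − 4.8(Ps − 2) = 487.6 - 4.8Ps. Setting this equal to supply: 487.6 - 4.8Ps = -22 + 6Ps, so Ps = 1274/27.
Buyers pay Pb = 1274/27 − 2 = 1220/27; x' = -22 + 6·(1274/27) = 2350/9.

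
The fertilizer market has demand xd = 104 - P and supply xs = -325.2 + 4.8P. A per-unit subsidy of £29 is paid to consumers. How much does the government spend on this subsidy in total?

Pre-subsidy: 104 - P = -325.2 + 4.8P gives P* = 74, x* = 30.
With the rebate, buyers effectively pay Pb = Ps − 29, where Ps is the price sellers receive.
Demand in terms of Ps becomes xd = 104 − 1(Ps − 29) = 133 - Ps. Setting this equal to supply: 133 - Ps = -325.2 + 4.8Ps, so Ps = 79.
Buyers pay Pb = 79 − 29 = 50; x' = -325.2 + 4.8·79 = 54.
Government outlay = subsidy × quantity = 29 × 54 = 1566.

Government cost = £1566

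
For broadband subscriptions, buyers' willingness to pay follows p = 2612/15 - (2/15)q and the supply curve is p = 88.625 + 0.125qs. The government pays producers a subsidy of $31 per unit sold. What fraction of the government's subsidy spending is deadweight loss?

Pre-subsidy: 2612/15 - (2/15)q = 88.625 + 0.125q gives q* = 331 and p* = 130.
With the subsidy, sellers receive ps = pb + 31 for each unit, where pb is the price buyers pay.
On the curves, pb = 2612/15 - (2/15)q and ps = 88.625 + 0.125q; the wedge ps − pb = 31 gives 88.625 + 0.125q − (2612/15 - (2/15)q) = 31, so q' = 451.
Then pb = 2612/15 − (2/15)·451 = 114 and ps = 88.625 + 0.125·451 = 145.
ΔCS = ½(331 + 451)(130 − 114) = 6256; ΔPS = ½(331 + 451)(145 − 130) = 5865.
Government spending = 31 × 451 = 13981.
DWL = ½ × 31 × (451 − 331) = 1860; fraction = 1860 / 13981 = 60/451.

DWL / government spending = 60/451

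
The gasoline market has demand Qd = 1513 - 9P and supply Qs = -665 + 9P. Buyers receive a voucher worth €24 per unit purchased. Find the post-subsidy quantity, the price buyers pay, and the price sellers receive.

Q' = 532; buyers pay €109; sellers receive €133

Pre-subsidy: 1513 - 9P = -665 + 9P gives P* = 121, Q* = 424.
With the rebate, buyers effectively pay Pb = Ps − 24, where Ps is the price sellers receive.
Demand in terms of Ps becomes Qd = 1513 − 9(Ps − 24) = 1729 - 9Ps. Setting this equal to supply: 1729 - 9Ps = -665 + 9Ps, so Ps = 133.
Buyers pay Pb = 133 − 24 = 109; Q' = -665 + 9·133 = 532.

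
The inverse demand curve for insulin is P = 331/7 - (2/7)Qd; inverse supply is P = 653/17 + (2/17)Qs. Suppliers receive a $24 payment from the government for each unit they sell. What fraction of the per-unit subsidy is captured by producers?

Producer share = 7/24

Pre-subsidy: 331/7 - (2/7)Q = 653/17 + (2/17)Q gives Q* = 22 and P* = 41.
With the subsidy, sellers receive Ps = Pb + 24 for each unit, where Pb is the price buyers pay.
On the curves, Pb = 331/7 - (2/7)Q and Ps = 653/17 + (2/17)Q; the wedge Ps − Pb = 24 gives 653/17 + (2/17)Q − (331/7 - (2/7)Q) = 24, so Q' = 81.5.
Then Pb = 331/7 − (2/7)·81.5 = 24 and Ps = 653/17 + (2/17)·81.5 = 48.
Buyers' price falls by P* − Pb = 41 − 24 = 17; sellers' price rises by Ps − P* = 48 − 41 = 7.
So producers capture 7/24 = 7/24 of each unit of subsidy.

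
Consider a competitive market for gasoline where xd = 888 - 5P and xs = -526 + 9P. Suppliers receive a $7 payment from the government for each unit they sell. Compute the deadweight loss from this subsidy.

Pre-subsidy: 888 - 5P = -526 + 9P gives P* = 101, x* = 383.
With the subsidy, sellers receive Ps = Pb + 7 for each unit, where Pb is the price buyers pay.
Supply in terms of Pb becomes xs = -526 + 9(Pb + 7) = -463 + 9Pb. Setting this equal to demand: 888 - 5Pb = -463 + 9Pb, so Pb = 96.5.
Sellers receive Ps = 96.5 + 7 = 103.5; x' = 888 − 5·96.5 = 405.5.
The subsidy expands output by 405.5 − 383 = 22.5 past the efficient level; on those units the gap between marginal cost and willingness to pay runs from 0 up to 7.
DWL = ½ × 7 × 22.5 = 78.75.

Deadweight loss = $78.75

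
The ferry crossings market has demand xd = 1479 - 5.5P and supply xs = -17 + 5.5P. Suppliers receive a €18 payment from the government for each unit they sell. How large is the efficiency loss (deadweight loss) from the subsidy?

Deadweight loss = €445.5

Pre-subsidy: 1479 - 5.5P = -17 + 5.5P gives P* = 136, x* = 731.
With the subsidy, sellers receive Ps = Pb + 18 for each unit, where Pb is the price buyers pay.
Supply in terms of Pb becomes xs = -17 + 5.5(Pb + 18) = 82 + 5.5Pb. Setting this equal to demand: 1479 - 5.5Pb = 82 + 5.5Pb, so Pb = 127.
Sellers receive Ps = 127 + 18 = 145; x' = 1479 − 5.5·127 = 780.5.
The subsidy expands output by 780.5 − 731 = 49.5 past the efficient level; on those units the gap between marginal cost and willingness to pay runs from 0 up to 18.
DWL = ½ × 18 × 49.5 = 445.5.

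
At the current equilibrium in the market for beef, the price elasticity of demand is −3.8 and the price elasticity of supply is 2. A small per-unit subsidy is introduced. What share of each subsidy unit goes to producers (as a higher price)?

Producer share = 19/29

For a small subsidy around the equilibrium, the benefit split depends on the relative slopes, which at a point are proportional to the elasticities.
Buyer share = εs/(εs + |εd|) = 2/(2 + 3.8) = 10/29; seller share = |εd|/(εs + |εd|) = 19/29.
So producers capture 19/29 of the subsidy.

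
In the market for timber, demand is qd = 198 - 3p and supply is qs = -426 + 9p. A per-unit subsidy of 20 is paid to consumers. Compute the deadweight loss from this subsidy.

Pre-subsidy: 198 - 3p = -426 + 9p gives p* = 52, q* = 42.
With the rebate, buyers effectively pay pb = ps − 20, where ps is the price sellers receive.
Demand in terms of ps becomes qd = 198 − 3(ps − 20) = 258 - 3ps. Setting this equal to supply: 258 - 3ps = -426 + 9ps, so ps = 57.
Buyers pay pb = 57 − 20 = 37; q' = -426 + 9·57 = 87.
The subsidy expands output by 87 − 42 = 45 past the efficient level; on those units the gap between marginal cost and willingness to pay runs from 0 up to 20.
DWL = ½ × 20 × 45 = 450.

Deadweight loss = 450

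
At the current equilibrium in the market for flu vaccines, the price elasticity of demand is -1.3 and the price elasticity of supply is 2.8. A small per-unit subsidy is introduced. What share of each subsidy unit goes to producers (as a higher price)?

For a small subsidy around the equilibrium, the benefit split depends on the relative slopes, which at a point are proportional to the elasticities.
Buyer share = εs/(εs + |εd|) = 2.8/(2.8 + 1.3) = 28/41; seller share = |εd|/(εs + |εd|) = 13/41.
So producers capture 13/41 of the subsidy.

Producer share = 13/41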